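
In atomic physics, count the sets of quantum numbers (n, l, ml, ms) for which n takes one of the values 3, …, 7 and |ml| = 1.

Go shell by shell, enumerating (l, ml) with |ml| = 1:
n=3 → 4; n=4 → 6; n=5 → 8; n=6 → 10; n=7 → 12.
Orbitals: 4 + 6 + 8 + 10 + 12 = 40. Including both spin states (ms = ±1/2) gives 2 × 40 = 80 states.

80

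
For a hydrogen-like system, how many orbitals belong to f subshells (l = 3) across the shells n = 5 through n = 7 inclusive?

An f subshell (l = 3) exists for every n ≥ 4, so shells n = 5, 6, 7 each contribute one — 3 subshells.
Since each f subshell has 2·3+1 = 7 orbitals, the total is 3 × 7 = 21.

21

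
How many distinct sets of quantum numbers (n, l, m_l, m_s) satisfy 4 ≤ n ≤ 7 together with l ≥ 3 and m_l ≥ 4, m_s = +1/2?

10

For each n in the range, tally the orbitals obeying l ≥ 3 and m_l ≥ 4:
n=5 → 1; n=6 → 3; n=7 → 6.
Orbitals: 1 + 3 + 6 = 10. With m_s fixed to +1/2 there is one state per orbital, so 10 states.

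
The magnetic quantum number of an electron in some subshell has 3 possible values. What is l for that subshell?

l = 1 (p)

ml ranges over 2l+1 integers, so 2l+1 = 3 ⇒ l = 1.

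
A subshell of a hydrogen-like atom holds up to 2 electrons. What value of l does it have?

l = 0 (s)

2(2l+1) = 2 ⇒ 2l+1 = 1 ⇒ l = 0.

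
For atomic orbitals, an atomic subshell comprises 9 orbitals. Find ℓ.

ℓ = 4

2ℓ+1 = 9 gives ℓ = 4.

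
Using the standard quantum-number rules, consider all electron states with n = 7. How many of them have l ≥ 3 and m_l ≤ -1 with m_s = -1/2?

With n = 7 the allowed l are 0, 1, …, 6.
Contributions: l=3 → 3; l=4 → 4; l=5 → 5; l=6 → 6.
Orbitals: 3 + 4 + 5 + 6 = 18. With m_s fixed to a single value there is one state per orbital, giving 18 states.

18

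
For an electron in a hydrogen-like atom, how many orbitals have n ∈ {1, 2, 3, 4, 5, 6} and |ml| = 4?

Treat each shell separately and count matching orbitals:
n=5 → 2; n=6 → 4.
Total orbitals: 2 + 4 = 6.

6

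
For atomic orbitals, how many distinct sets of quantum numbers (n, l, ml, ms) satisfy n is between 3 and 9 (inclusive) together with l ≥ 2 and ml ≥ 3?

Count contributing orbitals for each principal shell:
n=4 → 1; n=5 → 3; n=6 → 6; n=7 → 10; n=8 → 15; n=9 → 21.
Orbitals: 1 + 3 + 6 + 10 + 15 + 21 = 56. Including both spin states (ms = ±1/2) gives 2 × 56 = 112 states.

112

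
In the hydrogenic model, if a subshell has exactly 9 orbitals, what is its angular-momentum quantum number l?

2l+1 = 9 gives l = 4.

l = 4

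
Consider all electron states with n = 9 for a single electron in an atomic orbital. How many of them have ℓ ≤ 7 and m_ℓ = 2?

12

With n = 9 the allowed ℓ are 0, 1, …, 8.
Per ℓ-value: ℓ=2 → 1; ℓ=3 → 1; ℓ=4 → 1; ℓ=5 → 1; ℓ=6 → 1; ℓ=7 → 1.
Orbitals: 1 + 1 + 1 + 1 + 1 + 1 = 6. Each orbital carries two spin states, so 6 × 2 = 12 states.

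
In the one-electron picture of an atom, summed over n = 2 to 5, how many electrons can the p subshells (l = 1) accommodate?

A p subshell (l = 1) exists for every n ≥ 2, so shells n = 2, 3, 4, 5 each contribute one — 4 subshells.
Since each p subshell holds 2(2·1+1) = 6 electrons, the total is 4 × 6 = 24.

24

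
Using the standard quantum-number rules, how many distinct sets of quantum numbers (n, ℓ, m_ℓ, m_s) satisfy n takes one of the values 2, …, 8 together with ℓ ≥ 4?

220

Work shell by shell — for each n, count the (ℓ, m_ℓ) pairs that satisfy ℓ ≥ 4:
n=5 → 9; n=6 → 20; n=7 → 33; n=8 → 48.
Orbitals: 9 + 20 + 33 + 48 = 110. Including both spin states (m_s = ±1/2) gives 2 × 110 = 220 states.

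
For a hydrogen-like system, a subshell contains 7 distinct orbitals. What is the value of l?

2l+1 = 7 gives l = 3.

l = 3 (f)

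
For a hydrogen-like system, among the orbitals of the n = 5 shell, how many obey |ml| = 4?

With n = 5 the allowed l are 0, 1, …, 4.
Contributions: l=4 → 2.
Total orbitals: 2.

2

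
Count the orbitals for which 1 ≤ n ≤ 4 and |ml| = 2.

Treat each shell separately and count matching orbitals:
n=3 → 2; n=4 → 4.
Total orbitals: 2 + 4 = 6.

6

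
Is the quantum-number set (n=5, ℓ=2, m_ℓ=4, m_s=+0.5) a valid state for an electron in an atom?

The magnetic quantum number must satisfy −ℓ ≤ m_ℓ ≤ ℓ. With ℓ = 2, m_ℓ can only be -2, -1, 0, 1, 2, so m_ℓ = 4 is forbidden.

No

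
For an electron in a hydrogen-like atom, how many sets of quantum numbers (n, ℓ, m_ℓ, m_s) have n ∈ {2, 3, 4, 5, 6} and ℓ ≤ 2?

80

Treat each shell separately and count matching orbitals:
n=2 → 4; n=3 → 9; n=4 → 9; n=5 → 9; n=6 → 9.
Orbitals: 4 + 9 + 9 + 9 + 9 = 40. Including both spin states (m_s = ±1/2) gives 2 × 40 = 80 states.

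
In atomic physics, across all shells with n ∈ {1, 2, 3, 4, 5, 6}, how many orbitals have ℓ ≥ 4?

29

Go shell by shell, enumerating (ℓ, m_ℓ) with ℓ ≥ 4:
n=5 → 9; n=6 → 20.
Total orbitals: 9 + 20 = 29.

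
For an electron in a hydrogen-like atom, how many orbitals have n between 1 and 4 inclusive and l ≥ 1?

Per-shell orbital counts meeting the constraint:
n=2 → 3; n=3 → 8; n=4 → 15.
Total orbitals: 3 + 8 + 15 = 26.

26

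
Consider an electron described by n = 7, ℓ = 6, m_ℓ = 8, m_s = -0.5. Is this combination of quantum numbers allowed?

The magnetic quantum number must satisfy −ℓ ≤ m_ℓ ≤ ℓ. With ℓ = 6, m_ℓ can only be -6, -5, -4, -3, -2, -1, 0, 1, 2, 3, 4, 5, 6, so m_ℓ = 8 is forbidden.

Invalid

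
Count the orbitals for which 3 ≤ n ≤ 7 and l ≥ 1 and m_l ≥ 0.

75

Work shell by shell — for each n, count the (l, m_l) pairs that satisfy l ≥ 1 and m_l ≥ 0:
n=3 → 5; n=4 → 9; n=5 → 14; n=6 → 20; n=7 → 27.
Total orbitals: 5 + 9 + 14 + 20 + 27 = 75.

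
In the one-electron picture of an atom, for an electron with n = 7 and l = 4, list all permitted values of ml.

ml takes every integer from −l to +l. With l = 4 that gives the 9 values -4, -3, -2, -1, 0, 1, 2, 3, 4.

-4, -3, -2, -1, 0, 1, 2, 3, 4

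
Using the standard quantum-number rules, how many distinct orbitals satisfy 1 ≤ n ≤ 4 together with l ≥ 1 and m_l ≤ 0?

16

Work shell by shell — for each n, count the (l, m_l) pairs that satisfy l ≥ 1 and m_l ≤ 0:
n=2 → 2; n=3 → 5; n=4 → 9.
Total orbitals: 2 + 5 + 9 = 16.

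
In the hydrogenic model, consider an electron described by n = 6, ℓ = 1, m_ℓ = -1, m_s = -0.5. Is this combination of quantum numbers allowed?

n = 6 is a positive integer. ℓ = 1 satisfies 0 ≤ ℓ ≤ n−1 = 5. m_ℓ = -1 lies in the range −ℓ … +ℓ (here −1 … 1). m_s = -1/2 is one of ±1/2.
All four constraints are satisfied.

Allowed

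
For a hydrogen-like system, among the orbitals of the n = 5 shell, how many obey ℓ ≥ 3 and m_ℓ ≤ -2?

5

Orbitals with ℓ ≥ 3 and m_ℓ ≤ -2, by ℓ: ℓ=3 → 2; ℓ=4 → 3.
Total orbitals: 2 + 3 = 5.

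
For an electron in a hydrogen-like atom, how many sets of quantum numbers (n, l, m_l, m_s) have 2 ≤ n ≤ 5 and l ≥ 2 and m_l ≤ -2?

20

Count contributing orbitals for each principal shell:
n=3 → 1; n=4 → 3; n=5 → 6.
Orbitals: 1 + 3 + 6 = 10. Including both spin states (m_s = ±1/2) gives 2 × 10 = 20 states.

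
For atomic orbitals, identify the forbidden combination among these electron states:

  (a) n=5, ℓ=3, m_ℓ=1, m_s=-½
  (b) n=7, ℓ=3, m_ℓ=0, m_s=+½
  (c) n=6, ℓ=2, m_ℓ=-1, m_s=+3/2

(c)

(c) has m_s = +3/2, but an electron's spin must be ±1/2.
The remaining sets (a), (b) satisfy all four rules.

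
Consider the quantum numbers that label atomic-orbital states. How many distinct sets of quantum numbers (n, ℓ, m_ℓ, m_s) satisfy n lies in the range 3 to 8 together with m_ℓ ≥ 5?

Count contributing orbitals for each principal shell:
n=6 → 1; n=7 → 3; n=8 → 6.
Orbitals: 1 + 3 + 6 = 10. Including both spin states (m_s = ±1/2) gives 2 × 10 = 20 states.

20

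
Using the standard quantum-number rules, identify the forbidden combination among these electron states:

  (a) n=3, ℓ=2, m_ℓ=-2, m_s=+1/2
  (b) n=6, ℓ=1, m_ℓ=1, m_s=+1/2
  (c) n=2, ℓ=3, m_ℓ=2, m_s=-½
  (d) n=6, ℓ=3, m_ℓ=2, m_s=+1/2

(c) has ℓ = 3 ≥ n = 2, violating 0 ≤ ℓ ≤ n−1.
The remaining sets (a), (b), (d) satisfy all four rules.

(c)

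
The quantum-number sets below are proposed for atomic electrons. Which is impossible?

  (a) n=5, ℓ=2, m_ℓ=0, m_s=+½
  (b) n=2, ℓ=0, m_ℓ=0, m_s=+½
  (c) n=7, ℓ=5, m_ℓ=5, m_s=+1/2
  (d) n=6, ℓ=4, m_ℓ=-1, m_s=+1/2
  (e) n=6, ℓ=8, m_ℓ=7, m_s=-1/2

(e)

(e) has ℓ = 8 ≥ n = 6, violating 0 ≤ ℓ ≤ n−1.
The remaining sets (a), (b), (c), (d) satisfy all four rules.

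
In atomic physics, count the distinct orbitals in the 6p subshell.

A subshell has 2ℓ+1 orbitals; with ℓ = 1, that's 3.

3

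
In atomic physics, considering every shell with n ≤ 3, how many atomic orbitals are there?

Total orbitals = 1² + 2² + 3² = 14.

14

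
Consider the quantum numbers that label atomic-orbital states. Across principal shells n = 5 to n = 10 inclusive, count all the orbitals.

Shell n has n² orbitals: 5²=25 + 6²=36 + 7²=49 + 8²=64 + 9²=81 + 10²=100 = 355 orbitals.

355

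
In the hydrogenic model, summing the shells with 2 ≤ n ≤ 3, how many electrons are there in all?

Shell n has n² orbitals: 2²=4 + 3²=9 = 13 orbitals.
Two spin states per orbital: 2 × 13 = 26 electrons.

26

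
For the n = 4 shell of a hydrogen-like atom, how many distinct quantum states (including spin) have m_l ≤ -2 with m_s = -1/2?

With n = 4 the allowed l are 0, 1, …, 3.
Contributions: l=2 → 1; l=3 → 2.
Orbitals: 1 + 2 = 3. With m_s fixed to a single value there is one state per orbital, giving 3 states.

3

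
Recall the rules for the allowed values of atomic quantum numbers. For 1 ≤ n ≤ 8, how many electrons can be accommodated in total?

Total orbitals = 1² + 2² + 3² + 4² + 5² + 6² + 7² + 8² = 204. Doubling for spin gives 408 electrons.

408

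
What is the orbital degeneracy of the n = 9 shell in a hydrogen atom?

81

The n = 9 shell contains n² = 9² = 81 orbitals.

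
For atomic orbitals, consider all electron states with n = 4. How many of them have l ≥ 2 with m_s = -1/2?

Orbitals with l ≥ 2, by l: l=2 → 5; l=3 → 7.
Orbitals: 5 + 7 = 12. With m_s fixed to a single value there is one state per orbital, giving 12 states.

12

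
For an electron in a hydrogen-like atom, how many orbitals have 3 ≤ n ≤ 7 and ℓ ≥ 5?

Per-shell orbital counts meeting the constraint:
n=6 → 11; n=7 → 24.
Total orbitals: 11 + 24 = 35.

35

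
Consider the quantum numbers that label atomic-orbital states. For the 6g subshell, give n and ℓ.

n = 6, ℓ = 4

The leading integer gives n = 6; the letter 'g' means ℓ = 4.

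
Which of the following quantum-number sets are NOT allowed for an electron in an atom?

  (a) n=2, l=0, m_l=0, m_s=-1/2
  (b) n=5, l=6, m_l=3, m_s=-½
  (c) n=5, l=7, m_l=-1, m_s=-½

(b) and (c)

(b) has l = 6 ≥ n = 5, violating 0 ≤ l ≤ n−1.
(c) has l = 7 ≥ n = 5, violating 0 ≤ l ≤ n−1.
The remaining set (a) satisfies all four rules.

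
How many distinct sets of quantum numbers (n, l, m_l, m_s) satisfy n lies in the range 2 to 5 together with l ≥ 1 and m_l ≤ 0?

Per-shell orbital counts meeting the constraint:
n=2 → 2; n=3 → 5; n=4 → 9; n=5 → 14.
Orbitals: 2 + 5 + 9 + 14 = 30. Including both spin states (m_s = ±1/2) gives 2 × 30 = 60 states.

60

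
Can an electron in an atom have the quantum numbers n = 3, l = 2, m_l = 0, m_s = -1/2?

Valid

n = 3 is a positive integer. l = 2 satisfies 0 ≤ l ≤ n−1 = 2. m_l = 0 lies in the range −l … +l (here −2 … 2). m_s = -1/2 is one of ±1/2.
All four constraints are satisfied.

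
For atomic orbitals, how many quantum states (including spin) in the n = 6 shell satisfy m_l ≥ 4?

Go through l = 0, …, 5 (the values permitted for n = 6).
Orbitals with m_l ≥ 4, by l: l=4 → 1; l=5 → 2.
Orbitals: 1 + 2 = 3. Each orbital carries two spin states, so 3 × 2 = 6 states.

6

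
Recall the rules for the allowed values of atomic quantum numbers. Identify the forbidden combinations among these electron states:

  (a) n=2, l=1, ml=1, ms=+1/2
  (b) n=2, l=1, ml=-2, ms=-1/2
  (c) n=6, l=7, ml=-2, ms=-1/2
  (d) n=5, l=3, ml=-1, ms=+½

(b) has |ml| = 2 > l = 1, violating −l ≤ ml ≤ l.
(c) has l = 7 ≥ n = 6, violating 0 ≤ l ≤ n−1.
The remaining sets (a), (d) satisfy all four rules.

(b) and (c)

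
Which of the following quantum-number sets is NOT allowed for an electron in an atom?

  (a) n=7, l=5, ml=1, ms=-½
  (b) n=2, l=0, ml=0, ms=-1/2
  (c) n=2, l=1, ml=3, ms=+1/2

(c)

(c) has |ml| = 3 > l = 1, violating −l ≤ ml ≤ l.
The remaining sets (a), (b) satisfy all four rules.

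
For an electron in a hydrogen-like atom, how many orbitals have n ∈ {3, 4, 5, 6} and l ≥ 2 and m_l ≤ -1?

30

Per-shell orbital counts meeting the constraint:
n=3 → 2; n=4 → 5; n=5 → 9; n=6 → 14.
Total orbitals: 2 + 5 + 9 + 14 = 30.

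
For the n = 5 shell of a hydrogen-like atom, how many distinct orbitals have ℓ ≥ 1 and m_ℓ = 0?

4

Go through ℓ = 0, …, 4 (the values permitted for n = 5).
Contributions: ℓ=1 → 1; ℓ=2 → 1; ℓ=3 → 1; ℓ=4 → 1.
Total orbitals: 1 + 1 + 1 + 1 = 4.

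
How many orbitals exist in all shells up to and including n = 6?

91

Total orbitals = 1² + 2² + 3² + 4² + 5² + 6² = 91.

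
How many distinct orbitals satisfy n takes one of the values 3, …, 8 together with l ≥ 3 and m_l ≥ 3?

35

Per-shell orbital counts meeting the constraint:
n=4 → 1; n=5 → 3; n=6 → 6; n=7 → 10; n=8 → 15.
Total orbitals: 1 + 3 + 6 + 10 + 15 = 35.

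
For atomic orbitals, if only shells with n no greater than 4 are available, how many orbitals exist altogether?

30

Total orbitals = 1² + 2² + 3² + 4² = 30.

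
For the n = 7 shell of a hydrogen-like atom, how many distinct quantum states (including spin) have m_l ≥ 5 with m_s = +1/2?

For n = 7, l ranges over 0 … 6.
Per l-value: l=5 → 1; l=6 → 2.
Orbitals: 1 + 2 = 3. With m_s fixed to a single value there is one state per orbital, giving 3 states.

3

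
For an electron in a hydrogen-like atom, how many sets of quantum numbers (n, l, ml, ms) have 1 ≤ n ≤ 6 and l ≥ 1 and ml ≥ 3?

Count contributing orbitals for each principal shell:
n=4 → 1; n=5 → 3; n=6 → 6.
Orbitals: 1 + 3 + 6 = 10. Including both spin states (ms = ±1/2) gives 2 × 10 = 20 states.

20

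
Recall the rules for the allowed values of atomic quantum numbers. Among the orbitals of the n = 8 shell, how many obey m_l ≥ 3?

15

For n = 8, l ranges over 0 … 7.
Orbitals with m_l ≥ 3, by l: l=3 → 1; l=4 → 2; l=5 → 3; l=6 → 4; l=7 → 5.
Total orbitals: 1 + 2 + 3 + 4 + 5 = 15.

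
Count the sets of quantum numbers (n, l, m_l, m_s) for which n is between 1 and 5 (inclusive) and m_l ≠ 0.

Go shell by shell, enumerating (l, m_l) with m_l ≠ 0:
n=2 → 2; n=3 → 6; n=4 → 12; n=5 → 20.
Orbitals: 2 + 6 + 12 + 20 = 40. Including both spin states (m_s = ±1/2) gives 2 × 40 = 80 states.

80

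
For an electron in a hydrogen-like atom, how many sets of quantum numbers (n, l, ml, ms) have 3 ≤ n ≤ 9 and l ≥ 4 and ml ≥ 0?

Count contributing orbitals for each principal shell:
n=5 → 5; n=6 → 11; n=7 → 18; n=8 → 26; n=9 → 35.
Orbitals: 5 + 11 + 18 + 26 + 35 = 95. Including both spin states (ms = ±1/2) gives 2 × 95 = 190 states.

190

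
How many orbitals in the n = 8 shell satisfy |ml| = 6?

The n = 8 shell has l = 0 through 7; check each.
Per l-value: l=6 → 2; l=7 → 2.
Total orbitals: 2 + 2 = 4.

4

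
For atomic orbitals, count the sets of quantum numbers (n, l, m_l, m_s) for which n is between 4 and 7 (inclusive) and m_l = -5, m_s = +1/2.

Go shell by shell, enumerating (l, m_l) with m_l = -5:
n=6 → 1; n=7 → 2.
Orbitals: 1 + 2 = 3. With m_s fixed to +1/2 there is one state per orbital, so 3 states.

3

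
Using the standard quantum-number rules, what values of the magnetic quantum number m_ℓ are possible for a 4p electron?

The 4p subshell has ℓ = 1, and m_ℓ takes every integer from −ℓ to +ℓ. With ℓ = 1 that gives the 3 values -1, 0, 1.

-1, 0, 1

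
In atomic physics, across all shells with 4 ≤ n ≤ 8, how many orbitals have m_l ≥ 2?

For each n in the range, tally the orbitals obeying m_l ≥ 2:
n=4 → 3; n=5 → 6; n=6 → 10; n=7 → 15; n=8 → 21.
Total orbitals: 3 + 6 + 10 + 15 + 21 = 55.

55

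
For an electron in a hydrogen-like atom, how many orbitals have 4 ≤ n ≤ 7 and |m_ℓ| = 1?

36

Count contributing orbitals for each principal shell:
n=4 → 6; n=5 → 8; n=6 → 10; n=7 → 12.
Total orbitals: 6 + 8 + 10 + 12 = 36.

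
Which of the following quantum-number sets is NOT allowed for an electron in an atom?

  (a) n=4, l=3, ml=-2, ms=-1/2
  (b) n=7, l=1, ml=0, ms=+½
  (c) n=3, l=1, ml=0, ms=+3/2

(c)

(c) has ms = +3/2, but an electron's spin must be ±1/2.
The remaining sets (a), (b) satisfy all four rules.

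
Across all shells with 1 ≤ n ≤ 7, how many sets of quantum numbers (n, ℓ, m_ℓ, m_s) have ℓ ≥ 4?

Work shell by shell — for each n, count the (ℓ, m_ℓ) pairs that satisfy ℓ ≥ 4:
n=5 → 9; n=6 → 20; n=7 → 33.
Orbitals: 9 + 20 + 33 = 62. Including both spin states (m_s = ±1/2) gives 2 × 62 = 124 states.

124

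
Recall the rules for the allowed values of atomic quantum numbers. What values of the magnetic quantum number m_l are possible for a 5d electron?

The 5d subshell has l = 2, and m_l takes every integer from −l to +l. With l = 2 that gives the 5 values -2, -1, 0, 1, 2.

-2, -1, 0, 1, 2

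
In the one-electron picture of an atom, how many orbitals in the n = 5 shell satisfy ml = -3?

2

For n = 5, l ranges over 0 … 4.
Per l-value: l=3 → 1; l=4 → 1.
Total orbitals: 1 + 1 = 2.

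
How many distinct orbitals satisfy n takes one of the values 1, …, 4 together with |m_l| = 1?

Per-shell orbital counts meeting the constraint:
n=2 → 2; n=3 → 4; n=4 → 6.
Total orbitals: 2 + 4 + 6 = 12.

12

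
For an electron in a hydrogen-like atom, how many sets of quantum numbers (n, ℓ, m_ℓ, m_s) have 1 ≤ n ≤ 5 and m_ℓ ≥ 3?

Per-shell orbital counts meeting the constraint:
n=4 → 1; n=5 → 3.
Orbitals: 1 + 3 = 4. Including both spin states (m_s = ±1/2) gives 2 × 4 = 8 states.

8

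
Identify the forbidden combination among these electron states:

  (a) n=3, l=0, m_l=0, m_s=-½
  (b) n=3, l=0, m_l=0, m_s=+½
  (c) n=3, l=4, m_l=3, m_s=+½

(c) has l = 4 ≥ n = 3, violating 0 ≤ l ≤ n−1.
The remaining sets (a), (b) satisfy all four rules.

(c)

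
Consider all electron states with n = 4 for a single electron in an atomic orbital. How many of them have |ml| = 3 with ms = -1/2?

The n = 4 shell has l = 0 through 3; check each.
Orbitals with |ml| = 3, by l: l=3 → 2.
Orbitals: 2. With ms fixed to a single value there is one state per orbital, giving 2 states.

2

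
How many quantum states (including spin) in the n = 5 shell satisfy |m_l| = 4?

With n = 5 the allowed l are 0, 1, …, 4.
The (l, m_l) pairs meeting |m_l| = 4 give: l=4 → 2.
Orbitals: 2. Each orbital carries two spin states, so 2 × 2 = 4 states.

4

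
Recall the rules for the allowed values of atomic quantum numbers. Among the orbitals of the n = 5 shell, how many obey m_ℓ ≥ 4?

1

The (ℓ, m_ℓ) pairs meeting m_ℓ ≥ 4 give: ℓ=4 → 1.
Total orbitals: 1.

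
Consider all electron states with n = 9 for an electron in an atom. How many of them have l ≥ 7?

64

For n = 9, l ranges over 0 … 8.
The (l, m_l) pairs meeting l ≥ 7 give: l=7 → 15; l=8 → 17.
Orbitals: 15 + 17 = 32. Each orbital carries two spin states, so 32 × 2 = 64 states.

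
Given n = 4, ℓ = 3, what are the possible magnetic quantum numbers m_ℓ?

-3, -2, -1, 0, 1, 2, 3

m_ℓ takes every integer from −ℓ to +ℓ. With ℓ = 3 that gives the 7 values -3, -2, -1, 0, 1, 2, 3.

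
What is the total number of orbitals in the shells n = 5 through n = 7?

110

Shell n has n² orbitals: 5²=25 + 6²=36 + 7²=49 = 110 orbitals.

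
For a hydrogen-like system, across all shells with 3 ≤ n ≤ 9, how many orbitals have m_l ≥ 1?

Count contributing orbitals for each principal shell:
n=3 → 3; n=4 → 6; n=5 → 10; n=6 → 15; n=7 → 21; n=8 → 28; n=9 → 36.
Total orbitals: 3 + 6 + 10 + 15 + 21 + 28 + 36 = 119.

119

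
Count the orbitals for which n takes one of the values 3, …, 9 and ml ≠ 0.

238

For each n in the range, tally the orbitals obeying ml ≠ 0:
n=3 → 6; n=4 → 12; n=5 → 20; n=6 → 30; n=7 → 42; n=8 → 56; n=9 → 72.
Total orbitals: 6 + 12 + 20 + 30 + 42 + 56 + 72 = 238.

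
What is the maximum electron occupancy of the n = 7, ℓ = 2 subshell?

10

A subshell with ℓ = 2 has 2ℓ+1 = 5 orbitals, each holding 2 electrons (spin ±1/2), so 5 × 2 = 10.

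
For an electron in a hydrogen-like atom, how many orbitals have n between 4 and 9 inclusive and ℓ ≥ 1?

265

For each n in the range, tally the orbitals obeying ℓ ≥ 1:
n=4 → 15; n=5 → 24; n=6 → 35; n=7 → 48; n=8 → 63; n=9 → 80.
Total orbitals: 15 + 24 + 35 + 48 + 63 + 80 = 265.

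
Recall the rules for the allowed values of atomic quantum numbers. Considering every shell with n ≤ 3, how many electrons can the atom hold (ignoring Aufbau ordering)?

Total orbitals = 1² + 2² + 3² = 14. Doubling for spin gives 28 electrons.

28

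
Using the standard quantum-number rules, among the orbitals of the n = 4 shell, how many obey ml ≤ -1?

6

The n = 4 shell has l = 0 through 3; check each.
Per l-value: l=1 → 1; l=2 → 2; l=3 → 3.
Total orbitals: 1 + 2 + 3 = 6.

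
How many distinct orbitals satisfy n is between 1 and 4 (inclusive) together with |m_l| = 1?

12

Treat each shell separately and count matching orbitals:
n=2 → 2; n=3 → 4; n=4 → 6.
Total orbitals: 2 + 4 + 6 = 12.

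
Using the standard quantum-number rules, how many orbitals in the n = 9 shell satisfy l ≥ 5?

The n = 9 shell has l = 0 through 8; check each.
Orbitals with l ≥ 5, by l: l=5 → 11; l=6 → 13; l=7 → 15; l=8 → 17.
Total orbitals: 11 + 13 + 15 + 17 = 56.

56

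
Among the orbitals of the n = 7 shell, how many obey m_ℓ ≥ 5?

3

Contributions: ℓ=5 → 1; ℓ=6 → 2.
Total orbitals: 1 + 2 = 3.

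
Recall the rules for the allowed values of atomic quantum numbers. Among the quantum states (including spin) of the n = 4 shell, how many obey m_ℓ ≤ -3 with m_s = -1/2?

1

With n = 4 the allowed ℓ are 0, 1, …, 3.
Contributions: ℓ=3 → 1.
Orbitals: 1. With m_s fixed to a single value there is one state per orbital, giving 1 state.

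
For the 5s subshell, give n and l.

n = 5, l = 0

The leading integer gives n = 5; the letter 's' means l = 0.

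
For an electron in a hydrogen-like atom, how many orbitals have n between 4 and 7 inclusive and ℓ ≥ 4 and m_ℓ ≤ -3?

16

Count contributing orbitals for each principal shell:
n=5 → 2; n=6 → 5; n=7 → 9.
Total orbitals: 2 + 5 + 9 = 16.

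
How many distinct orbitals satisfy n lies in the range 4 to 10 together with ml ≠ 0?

322

Count contributing orbitals for each principal shell:
n=4 → 12; n=5 → 20; n=6 → 30; n=7 → 42; n=8 → 56; n=9 → 72; n=10 → 90.
Total orbitals: 12 + 20 + 30 + 42 + 56 + 72 + 90 = 322.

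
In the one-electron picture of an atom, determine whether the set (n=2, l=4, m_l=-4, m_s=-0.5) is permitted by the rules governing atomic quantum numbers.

The orbital quantum number must satisfy 0 ≤ l ≤ n−1. With n = 2 the allowed l values are 0, 1, so l = 4 is out of range.

Invalid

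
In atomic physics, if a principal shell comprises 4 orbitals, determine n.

n² = 4 ⇒ n = 2.

n = 2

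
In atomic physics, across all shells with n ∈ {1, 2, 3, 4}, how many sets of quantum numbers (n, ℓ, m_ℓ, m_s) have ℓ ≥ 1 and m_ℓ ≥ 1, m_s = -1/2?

10

Per-shell orbital counts meeting the constraint:
n=2 → 1; n=3 → 3; n=4 → 6.
Orbitals: 1 + 3 + 6 = 10. With m_s fixed to -1/2 there is one state per orbital, so 10 states.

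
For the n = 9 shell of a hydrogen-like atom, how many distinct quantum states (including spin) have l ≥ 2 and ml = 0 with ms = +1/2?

The (l, ml) pairs meeting l ≥ 2 and ml = 0 give: l=2 → 1; l=3 → 1; l=4 → 1; l=5 → 1; l=6 → 1; l=7 → 1; l=8 → 1.
Orbitals: 1 + 1 + 1 + 1 + 1 + 1 + 1 = 7. With ms fixed to a single value there is one state per orbital, giving 7 states.

7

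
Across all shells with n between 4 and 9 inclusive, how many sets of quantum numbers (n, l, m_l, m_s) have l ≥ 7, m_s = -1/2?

47

For each n in the range, tally the orbitals obeying l ≥ 7:
n=8 → 15; n=9 → 32.
Orbitals: 15 + 32 = 47. With m_s fixed to -1/2 there is one state per orbital, so 47 states.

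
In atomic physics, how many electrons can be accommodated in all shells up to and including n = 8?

408

Total orbitals = 1² + 2² + 3² + 4² + 5² + 6² + 7² + 8² = 204. Doubling for spin gives 408 electrons.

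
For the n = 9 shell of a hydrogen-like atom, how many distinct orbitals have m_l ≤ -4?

Per l-value: l=4 → 1; l=5 → 2; l=6 → 3; l=7 → 4; l=8 → 5.
Total orbitals: 1 + 2 + 3 + 4 + 5 = 15.

15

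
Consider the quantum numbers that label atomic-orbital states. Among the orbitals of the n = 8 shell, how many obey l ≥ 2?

Go through l = 0, …, 7 (the values permitted for n = 8).
Per l-value: l=2 → 5; l=3 → 7; l=4 → 9; l=5 → 11; l=6 → 13; l=7 → 15.
Total orbitals: 5 + 7 + 9 + 11 + 13 + 15 = 60.

60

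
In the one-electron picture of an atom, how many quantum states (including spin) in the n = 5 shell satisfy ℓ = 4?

18

The n = 5 shell has ℓ = 0 through 4; check each.
The (ℓ, m_ℓ) pairs meeting ℓ = 4 give: ℓ=4 → 9.
Orbitals: 9. Each orbital carries two spin states, so 9 × 2 = 18 states.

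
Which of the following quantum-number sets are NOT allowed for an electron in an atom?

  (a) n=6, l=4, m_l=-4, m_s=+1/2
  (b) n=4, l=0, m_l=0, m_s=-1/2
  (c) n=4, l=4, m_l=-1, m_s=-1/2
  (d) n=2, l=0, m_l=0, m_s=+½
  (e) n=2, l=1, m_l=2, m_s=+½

(c) has l = 4 ≥ n = 4, violating 0 ≤ l ≤ n−1.
(e) has |m_l| = 2 > l = 1, violating −l ≤ m_l ≤ l.
The remaining sets (a), (b), (d) satisfy all four rules.

(c) and (e)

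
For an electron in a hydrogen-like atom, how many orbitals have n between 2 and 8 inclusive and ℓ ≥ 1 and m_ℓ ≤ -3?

Treat each shell separately and count matching orbitals:
n=4 → 1; n=5 → 3; n=6 → 6; n=7 → 10; n=8 → 15.
Total orbitals: 1 + 3 + 6 + 10 + 15 = 35.

35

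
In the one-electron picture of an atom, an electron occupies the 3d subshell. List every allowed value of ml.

-2, -1, 0, 1, 2

The 3d subshell has l = 2, and ml takes every integer from −l to +l. With l = 2 that gives the 5 values -2, -1, 0, 1, 2.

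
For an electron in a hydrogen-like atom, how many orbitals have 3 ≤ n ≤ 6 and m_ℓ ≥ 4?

Work shell by shell — for each n, count the (ℓ, m_ℓ) pairs that satisfy m_ℓ ≥ 4:
n=5 → 1; n=6 → 3.
Total orbitals: 1 + 3 = 4.

4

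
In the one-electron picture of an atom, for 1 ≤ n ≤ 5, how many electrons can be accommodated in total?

Total orbitals = 1² + 2² + 3² + 4² + 5² = 55. Doubling for spin gives 110 electrons.

110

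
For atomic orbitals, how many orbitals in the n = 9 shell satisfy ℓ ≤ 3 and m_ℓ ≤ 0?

10

The n = 9 shell has ℓ = 0 through 8; check each.
The (ℓ, m_ℓ) pairs meeting ℓ ≤ 3 and m_ℓ ≤ 0 give: ℓ=0 → 1; ℓ=1 → 2; ℓ=2 → 3; ℓ=3 → 4.
Total orbitals: 1 + 2 + 3 + 4 = 10.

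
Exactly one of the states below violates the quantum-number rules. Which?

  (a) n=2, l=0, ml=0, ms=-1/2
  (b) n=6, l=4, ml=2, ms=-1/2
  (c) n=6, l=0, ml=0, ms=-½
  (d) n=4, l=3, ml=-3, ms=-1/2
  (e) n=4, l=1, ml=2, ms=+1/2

(e)

(e) has |ml| = 2 > l = 1, violating −l ≤ ml ≤ l.
The remaining sets (a), (b), (c), (d) satisfy all four rules.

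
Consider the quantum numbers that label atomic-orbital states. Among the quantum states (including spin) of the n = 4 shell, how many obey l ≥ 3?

Per l-value: l=3 → 7.
Orbitals: 7. Each orbital carries two spin states, so 7 × 2 = 14 states.

14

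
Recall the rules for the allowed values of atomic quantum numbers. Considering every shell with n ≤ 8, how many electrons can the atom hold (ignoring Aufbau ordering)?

408

Total orbitals = 1² + 2² + 3² + 4² + 5² + 6² + 7² + 8² = 204. Doubling for spin gives 408 electrons.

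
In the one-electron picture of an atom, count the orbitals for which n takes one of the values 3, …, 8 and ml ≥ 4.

20

Treat each shell separately and count matching orbitals:
n=5 → 1; n=6 → 3; n=7 → 6; n=8 → 10.
Total orbitals: 1 + 3 + 6 + 10 = 20.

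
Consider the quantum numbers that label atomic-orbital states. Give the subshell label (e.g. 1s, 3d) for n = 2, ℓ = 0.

2s

ℓ = 0 corresponds to the letter 's', so the subshell is 2s.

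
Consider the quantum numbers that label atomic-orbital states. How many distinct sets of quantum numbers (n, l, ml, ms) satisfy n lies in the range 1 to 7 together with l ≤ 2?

100

Per-shell orbital counts meeting the constraint:
n=1 → 1; n=2 → 4; n=3 → 9; n=4 → 9; n=5 → 9; n=6 → 9; n=7 → 9.
Orbitals: 1 + 4 + 9 + 9 + 9 + 9 + 9 = 50. Including both spin states (ms = ±1/2) gives 2 × 50 = 100 states.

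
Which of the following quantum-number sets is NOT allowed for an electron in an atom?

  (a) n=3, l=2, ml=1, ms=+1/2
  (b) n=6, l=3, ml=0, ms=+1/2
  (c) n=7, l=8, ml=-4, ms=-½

(c)

(c) has l = 8 ≥ n = 7, violating 0 ≤ l ≤ n−1.
The remaining sets (a), (b) satisfy all four rules.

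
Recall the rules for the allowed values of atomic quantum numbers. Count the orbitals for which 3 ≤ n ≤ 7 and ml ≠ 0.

Count contributing orbitals for each principal shell:
n=3 → 6; n=4 → 12; n=5 → 20; n=6 → 30; n=7 → 42.
Total orbitals: 6 + 12 + 20 + 30 + 42 = 110.

110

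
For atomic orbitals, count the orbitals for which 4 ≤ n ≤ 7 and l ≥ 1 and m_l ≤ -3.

Count contributing orbitals for each principal shell:
n=4 → 1; n=5 → 3; n=6 → 6; n=7 → 10.
Total orbitals: 1 + 3 + 6 + 10 = 20.

20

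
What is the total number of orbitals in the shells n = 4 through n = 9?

Shell n has n² orbitals: 4²=16 + 5²=25 + 6²=36 + 7²=49 + 8²=64 + 9²=81 = 271 orbitals.

271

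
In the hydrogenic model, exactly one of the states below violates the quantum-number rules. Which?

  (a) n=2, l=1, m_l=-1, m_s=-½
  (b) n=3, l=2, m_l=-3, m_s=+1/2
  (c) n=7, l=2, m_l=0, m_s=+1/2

(b)

(b) has |m_l| = 3 > l = 2, violating −l ≤ m_l ≤ l.
The remaining sets (a), (c) satisfy all four rules.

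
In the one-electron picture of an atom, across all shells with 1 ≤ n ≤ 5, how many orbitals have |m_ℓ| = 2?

Count contributing orbitals for each principal shell:
n=3 → 2; n=4 → 4; n=5 → 6.
Total orbitals: 2 + 4 + 6 = 12.

12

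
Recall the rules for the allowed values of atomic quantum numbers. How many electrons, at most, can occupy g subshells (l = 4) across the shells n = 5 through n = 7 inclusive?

A g subshell (l = 4) exists for every n ≥ 5, so shells n = 5, 6, 7 each contribute one — 3 subshells.
Since each g subshell holds 2(2·4+1) = 18 electrons, the total is 3 × 18 = 54.

54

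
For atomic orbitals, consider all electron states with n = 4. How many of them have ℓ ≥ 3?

For n = 4, ℓ ranges over 0 … 3.
Orbitals with ℓ ≥ 3, by ℓ: ℓ=3 → 7.
Orbitals: 7. Each orbital carries two spin states, so 7 × 2 = 14 states.

14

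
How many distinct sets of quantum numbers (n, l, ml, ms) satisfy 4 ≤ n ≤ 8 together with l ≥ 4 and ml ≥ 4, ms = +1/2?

20

For each n in the range, tally the orbitals obeying l ≥ 4 and ml ≥ 4:
n=5 → 1; n=6 → 3; n=7 → 6; n=8 → 10.
Orbitals: 1 + 3 + 6 + 10 = 20. With ms fixed to +1/2 there is one state per orbital, so 20 states.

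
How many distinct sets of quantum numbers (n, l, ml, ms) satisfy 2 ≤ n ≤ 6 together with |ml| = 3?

Treat each shell separately and count matching orbitals:
n=4 → 2; n=5 → 4; n=6 → 6.
Orbitals: 2 + 4 + 6 = 12. Including both spin states (ms = ±1/2) gives 2 × 12 = 24 states.

24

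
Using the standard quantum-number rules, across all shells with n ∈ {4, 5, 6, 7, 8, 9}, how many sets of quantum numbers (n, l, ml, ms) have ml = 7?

6

Work shell by shell — for each n, count the (l, ml) pairs that satisfy ml = 7:
n=8 → 1; n=9 → 2.
Orbitals: 1 + 2 = 3. Including both spin states (ms = ±1/2) gives 2 × 3 = 6 states.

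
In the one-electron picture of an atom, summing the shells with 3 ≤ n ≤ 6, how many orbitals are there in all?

86

Shell n has n² orbitals: 3²=9 + 4²=16 + 5²=25 + 6²=36 = 86 orbitals.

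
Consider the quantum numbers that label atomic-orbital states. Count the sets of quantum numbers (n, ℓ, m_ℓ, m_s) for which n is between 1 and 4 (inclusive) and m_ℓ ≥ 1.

20

Count contributing orbitals for each principal shell:
n=2 → 1; n=3 → 3; n=4 → 6.
Orbitals: 1 + 3 + 6 = 10. Including both spin states (m_s = ±1/2) gives 2 × 10 = 20 states.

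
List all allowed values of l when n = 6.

0, 1, 2, 3, 4, 5

l is an integer with 0 ≤ l ≤ n−1, so for n = 6: l = 0, 1, 2, 3, 4, 5.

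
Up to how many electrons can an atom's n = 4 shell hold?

A shell holds 2n² electrons: 2 × 4² = 2 × 16 = 32.

32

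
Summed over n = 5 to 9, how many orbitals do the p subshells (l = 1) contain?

A p subshell (l = 1) exists for every n ≥ 2, so shells n = 5, 6, 7, 8, 9 each contribute one — 5 subshells.
Since each p subshell has 2·1+1 = 3 orbitals, the total is 5 × 3 = 15.

15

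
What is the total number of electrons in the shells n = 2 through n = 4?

Shell n has n² orbitals: 2²=4 + 3²=9 + 4²=16 = 29 orbitals.
Two spin states per orbital: 2 × 29 = 58 electrons.

58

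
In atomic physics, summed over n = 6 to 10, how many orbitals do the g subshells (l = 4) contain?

A g subshell (l = 4) exists for every n ≥ 5, so shells n = 6, 7, 8, 9, 10 each contribute one — 5 subshells.
Since each g subshell has 2·4+1 = 9 orbitals, the total is 5 × 9 = 45.

45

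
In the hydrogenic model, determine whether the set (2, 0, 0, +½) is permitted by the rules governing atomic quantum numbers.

n = 2 is a positive integer. l = 0 satisfies 0 ≤ l ≤ n−1 = 1. m_l = 0 lies in the range −l … +l (here 0). m_s = +1/2 is one of ±1/2.
All four constraints are satisfied.

Valid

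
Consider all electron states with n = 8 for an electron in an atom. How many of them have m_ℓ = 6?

4

With n = 8 the allowed ℓ are 0, 1, …, 7.
Contributions: ℓ=6 → 1; ℓ=7 → 1.
Orbitals: 1 + 1 = 2. Each orbital carries two spin states, so 2 × 2 = 4 states.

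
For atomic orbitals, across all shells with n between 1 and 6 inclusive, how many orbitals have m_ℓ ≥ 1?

35

Work shell by shell — for each n, count the (ℓ, m_ℓ) pairs that satisfy m_ℓ ≥ 1:
n=2 → 1; n=3 → 3; n=4 → 6; n=5 → 10; n=6 → 15.
Total orbitals: 1 + 3 + 6 + 10 + 15 = 35.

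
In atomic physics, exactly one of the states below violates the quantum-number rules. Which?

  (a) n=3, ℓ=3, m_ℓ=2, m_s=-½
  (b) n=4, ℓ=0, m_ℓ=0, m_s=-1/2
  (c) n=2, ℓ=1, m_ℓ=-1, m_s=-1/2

(a) has ℓ = 3 ≥ n = 3, violating 0 ≤ ℓ ≤ n−1.
The remaining sets (b), (c) satisfy all four rules.

(a)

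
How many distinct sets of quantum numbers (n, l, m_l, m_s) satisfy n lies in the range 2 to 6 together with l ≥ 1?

Treat each shell separately and count matching orbitals:
n=2 → 3; n=3 → 8; n=4 → 15; n=5 → 24; n=6 → 35.
Orbitals: 3 + 8 + 15 + 24 + 35 = 85. Including both spin states (m_s = ±1/2) gives 2 × 85 = 170 states.

170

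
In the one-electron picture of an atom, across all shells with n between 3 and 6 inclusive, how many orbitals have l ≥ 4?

Go shell by shell, enumerating (l, m_l) with l ≥ 4:
n=5 → 9; n=6 → 20.
Total orbitals: 9 + 20 = 29.

29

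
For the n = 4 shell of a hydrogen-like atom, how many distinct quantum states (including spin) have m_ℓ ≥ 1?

12

For n = 4, ℓ ranges over 0 … 3.
The (ℓ, m_ℓ) pairs meeting m_ℓ ≥ 1 give: ℓ=1 → 1; ℓ=2 → 2; ℓ=3 → 3.
Orbitals: 1 + 2 + 3 = 6. Each orbital carries two spin states, so 6 × 2 = 12 states.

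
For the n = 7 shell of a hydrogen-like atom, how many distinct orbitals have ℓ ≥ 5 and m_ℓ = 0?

For n = 7, ℓ ranges over 0 … 6.
Orbitals with ℓ ≥ 5 and m_ℓ = 0, by ℓ: ℓ=5 → 1; ℓ=6 → 1.
Total orbitals: 1 + 1 = 2.

2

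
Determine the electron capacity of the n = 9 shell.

A shell holds 2n² electrons: 2 × 9² = 2 × 81 = 162.

162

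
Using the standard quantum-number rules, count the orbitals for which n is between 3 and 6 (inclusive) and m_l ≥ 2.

For each n in the range, tally the orbitals obeying m_l ≥ 2:
n=3 → 1; n=4 → 3; n=5 → 6; n=6 → 10.
Total orbitals: 1 + 3 + 6 + 10 = 20.

20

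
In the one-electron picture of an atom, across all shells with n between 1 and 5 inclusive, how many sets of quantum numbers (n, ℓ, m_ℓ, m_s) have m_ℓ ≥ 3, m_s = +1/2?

Go shell by shell, enumerating (ℓ, m_ℓ) with m_ℓ ≥ 3:
n=4 → 1; n=5 → 3.
Orbitals: 1 + 3 = 4. With m_s fixed to +1/2 there is one state per orbital, so 4 states.

4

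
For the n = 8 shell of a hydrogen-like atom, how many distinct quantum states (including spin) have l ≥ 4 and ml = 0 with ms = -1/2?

The n = 8 shell has l = 0 through 7; check each.
Contributions: l=4 → 1; l=5 → 1; l=6 → 1; l=7 → 1.
Orbitals: 1 + 1 + 1 + 1 = 4. With ms fixed to a single value there is one state per orbital, giving 4 states.

4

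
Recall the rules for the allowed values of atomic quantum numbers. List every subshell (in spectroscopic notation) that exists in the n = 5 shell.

For n = 5, l runs from 0 to 4. In spectroscopic notation l = 0,1,2,… ↔ s,p,d,f,g,h,i, so the subshells are 5s, 5p, 5d, 5f, 5g.

5s, 5p, 5d, 5f, 5g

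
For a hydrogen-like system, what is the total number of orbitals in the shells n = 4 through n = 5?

41

Shell n has n² orbitals: 4²=16 + 5²=25 = 41 orbitals.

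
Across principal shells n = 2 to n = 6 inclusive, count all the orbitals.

Shell n has n² orbitals: 2²=4 + 3²=9 + 4²=16 + 5²=25 + 6²=36 = 90 orbitals.

90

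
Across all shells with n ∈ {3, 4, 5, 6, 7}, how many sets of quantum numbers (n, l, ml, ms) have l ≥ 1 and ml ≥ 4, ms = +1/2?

Per-shell orbital counts meeting the constraint:
n=5 → 1; n=6 → 3; n=7 → 6.
Orbitals: 1 + 3 + 6 = 10. With ms fixed to +1/2 there is one state per orbital, so 10 states.

10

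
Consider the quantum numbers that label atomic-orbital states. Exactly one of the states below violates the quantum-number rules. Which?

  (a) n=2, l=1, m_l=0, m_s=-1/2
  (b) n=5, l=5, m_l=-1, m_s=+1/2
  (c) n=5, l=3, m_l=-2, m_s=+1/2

(b) has l = 5 ≥ n = 5, violating 0 ≤ l ≤ n−1.
The remaining sets (a), (c) satisfy all four rules.

(b)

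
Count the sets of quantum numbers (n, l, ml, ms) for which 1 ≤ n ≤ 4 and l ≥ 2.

34

Go shell by shell, enumerating (l, ml) with l ≥ 2:
n=3 → 5; n=4 → 12.
Orbitals: 5 + 12 = 17. Including both spin states (ms = ±1/2) gives 2 × 17 = 34 states.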